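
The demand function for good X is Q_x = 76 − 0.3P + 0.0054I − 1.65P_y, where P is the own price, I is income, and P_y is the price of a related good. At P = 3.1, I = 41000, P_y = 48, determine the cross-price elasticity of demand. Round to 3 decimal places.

-0.365

Substituting, Q_x = 76 − 0.3(3.1) + 0.0054(41000) − 1.65(48) = 76 − 0.93 + 221.4 − 79.2 = 217.27.
∂Q_x/∂P_y = −1.65, so E_xy = -1.65·(48/217.27) ≈ -0.365.
E_xy < 0: the goods are complements.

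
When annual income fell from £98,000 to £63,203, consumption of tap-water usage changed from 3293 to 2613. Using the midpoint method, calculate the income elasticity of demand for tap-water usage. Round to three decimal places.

0.533

%ΔQ = (2613 − 3293)/[(3293+2613)/2] = -680/2953 ≈ -0.2303.
%ΔY = (63,203 − 98,000)/[(98,000+63,203)/2] = -34797/80601.5 ≈ -0.4317.
E_I = %ΔQ/%ΔY ≈ 0.533.
E_I ∈ (0,1): normal good (necessity).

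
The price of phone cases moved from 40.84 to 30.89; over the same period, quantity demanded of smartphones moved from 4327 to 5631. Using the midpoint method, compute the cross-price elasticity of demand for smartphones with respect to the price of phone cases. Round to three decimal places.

-0.944

%ΔQ_x = (5631 − 4327)/[(4327+5631)/2] = 1304/4979 ≈ 0.2619.
%ΔP_y = (30.89 − 40.84)/[(40.84+30.89)/2] ≈ -0.2774.
E_xy = 0.2619/-0.2774 ≈ -0.944.
E_xy < 0, so smartphones and phone cases are complements.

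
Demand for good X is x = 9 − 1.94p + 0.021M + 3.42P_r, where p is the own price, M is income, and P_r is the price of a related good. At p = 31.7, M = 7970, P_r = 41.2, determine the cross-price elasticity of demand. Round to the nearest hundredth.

x = 9 − 1.94(31.7) + 0.021(7970) + 3.42(41.2) = 9 − 61.498 + 167.37 + 140.904 = 255.776.
∂x/∂P_r = +3.42, so E_xy = 3.42·(41.2/255.776) ≈ 0.55.
E_xy > 0: the goods are substitutes.

0.55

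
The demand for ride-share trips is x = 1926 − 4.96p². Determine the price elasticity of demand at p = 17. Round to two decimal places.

At p = 17, x = 492.56.
dx/dp = −2·4.96·p = −168.64.
Point elasticity E = (dx/dp)·(p/x) = -168.64 × 17/492.56 ≈ -5.82.
|E| > 1, so demand is elastic at this price.

-5.82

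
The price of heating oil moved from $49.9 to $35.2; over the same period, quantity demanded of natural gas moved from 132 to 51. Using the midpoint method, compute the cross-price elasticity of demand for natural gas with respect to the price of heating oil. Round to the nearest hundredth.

%ΔQ_x = (51 − 132)/[(132+51)/2] = -81/91.5 ≈ -0.8852.
%ΔP_y = (35.2 − 49.9)/[(49.9+35.2)/2] ≈ -0.3455.
E_xy = -0.8852/-0.3455 ≈ 2.56.
E_xy > 0, so natural gas and heating oil are substitutes.

2.56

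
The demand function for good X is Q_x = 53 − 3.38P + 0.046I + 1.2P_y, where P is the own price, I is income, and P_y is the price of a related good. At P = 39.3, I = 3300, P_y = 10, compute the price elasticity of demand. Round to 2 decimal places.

-1.58

Q_x = 53 − 3.38(39.3) + 0.046(3300) + 1.2(10) = 53 − 132.834 + 151.8 + 12 = 83.966.
∂Q_x/∂P = −3.38, so E_p = (−3.38)·(39.3/83.966) ≈ -1.58.
|E_p| > 1: demand is elastic.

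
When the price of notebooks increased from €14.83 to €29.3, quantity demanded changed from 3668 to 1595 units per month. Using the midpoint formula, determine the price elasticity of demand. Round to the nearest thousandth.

-1.201

%ΔQ = (1595 − 3668)/[(3668 + 1595)/2] = -2073/2631.5 ≈ -0.7878.
%Δp = (29.3 − 14.83)/[(14.83 + 29.3)/2] = 14.47/22.065 ≈ 0.6558.
Arc elasticity E = %ΔQ/%Δp ≈ -0.7878/0.6558 ≈ -1.201.
|E| > 1: demand is elastic over this range.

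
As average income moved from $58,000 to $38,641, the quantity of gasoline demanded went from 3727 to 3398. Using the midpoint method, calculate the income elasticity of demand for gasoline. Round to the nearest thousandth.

0.231

%ΔQ = (3398 − 3727)/[(3727+3398)/2] = -329/3562.5 ≈ -0.0924.
%ΔY = (38,641 − 58,000)/[(58,000+38,641)/2] = -19359/48320.5 ≈ -0.4006.
E_I = %ΔQ/%ΔY ≈ 0.231.
E_I ∈ (0,1): normal good (necessity).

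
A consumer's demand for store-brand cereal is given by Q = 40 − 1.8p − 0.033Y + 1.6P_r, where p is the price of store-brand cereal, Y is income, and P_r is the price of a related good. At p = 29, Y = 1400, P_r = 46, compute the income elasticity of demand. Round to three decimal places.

Substituting, Q = 40 − 1.8(29) − 0.033(1400) + 1.6(46) = 40 − 52.2 − 46.2 + 73.6 = 15.2.
∂Q/∂Y = −0.033, so E_I = -0.033·(1400/15.2) ≈ -3.039.
E_I < 0: inferior good.

-3.039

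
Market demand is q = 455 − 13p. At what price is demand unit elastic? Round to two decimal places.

17.50

For linear demand q = a − bp, E = −bp/(a − bp). |E| = 1 ⇒ bp = a − bp ⇒ p = a/(2b).
p = 455/(2·13) = 17.50.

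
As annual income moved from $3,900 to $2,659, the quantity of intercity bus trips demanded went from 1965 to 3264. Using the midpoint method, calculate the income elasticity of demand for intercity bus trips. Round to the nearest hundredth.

%ΔQ = (3264 − 1965)/[(1965+3264)/2] = 1299/2614.5 ≈ 0.4968.
%ΔM = (2,659 − 3,900)/[(3,900+2,659)/2] = -1241/3279.5 ≈ -0.3784.
E_I = %ΔQ/%ΔM ≈ -1.31.
E_I < 0: inferior good.

-1.31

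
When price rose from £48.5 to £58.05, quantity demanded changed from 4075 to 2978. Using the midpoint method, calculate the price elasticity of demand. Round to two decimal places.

-1.74

%ΔQ = (2978 − 4075)/[(4075 + 2978)/2] = -1097/3526.5 ≈ -0.3111.
%ΔP = (58.05 − 48.5)/[(48.5 + 58.05)/2] = 9.55/53.275 ≈ 0.1793.
Arc elasticity E = %ΔQ/%ΔP ≈ -0.3111/0.1793 ≈ -1.74.
|E| > 1: demand is elastic over this range.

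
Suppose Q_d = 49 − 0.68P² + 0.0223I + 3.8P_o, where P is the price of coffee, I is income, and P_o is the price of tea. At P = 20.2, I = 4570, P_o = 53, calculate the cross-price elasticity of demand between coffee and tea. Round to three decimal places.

First evaluate Q_d: 49 − 0.68(20.2)² + 0.0223(4570) + 3.8(53) = 49 − 277.4672 + 101.911 + 201.4 = 74.8438.
∂Q_d/∂P_o = +3.8, so E_xy = 3.8·(53/74.8438) ≈ 2.691.
E_xy > 0: the goods are substitutes.

2.691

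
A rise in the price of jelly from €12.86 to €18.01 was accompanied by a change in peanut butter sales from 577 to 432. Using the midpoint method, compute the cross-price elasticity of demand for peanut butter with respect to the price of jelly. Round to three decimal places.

-0.861

%ΔQ_x = (432 − 577)/[(577+432)/2] = -145/504.5 ≈ -0.2874.
%ΔP_y = (18.01 − 12.86)/[(12.86+18.01)/2] ≈ 0.3337.
E_xy = -0.2874/0.3337 ≈ -0.861.
E_xy < 0, so peanut butter and jelly are complements.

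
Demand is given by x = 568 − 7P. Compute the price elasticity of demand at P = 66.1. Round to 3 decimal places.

At P = 66.1, x = 105.3.
dx/dP = −7.
Point elasticity E = (dx/dP)·(P/x) = -7 × 66.1/105.3 ≈ -4.394.
|E| > 1, so demand is elastic at this price.

-4.394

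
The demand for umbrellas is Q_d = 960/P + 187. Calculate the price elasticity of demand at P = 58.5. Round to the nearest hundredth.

-0.08

At P = 58.5, Q_d = 203.4103.
dQ_d/dP = −960/P² = −0.2805.
Point elasticity E = (dQ_d/dP)·(P/Q_d) = -0.2805 × 58.5/203.4103 ≈ -0.08.
|E| < 1, so demand is inelastic at this price.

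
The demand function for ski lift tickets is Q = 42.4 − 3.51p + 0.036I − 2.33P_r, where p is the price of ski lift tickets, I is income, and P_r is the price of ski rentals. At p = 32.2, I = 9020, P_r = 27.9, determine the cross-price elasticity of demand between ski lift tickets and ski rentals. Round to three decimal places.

-0.344

Q = 42.4 − 3.51(32.2) + 0.036(9020) − 2.33(27.9) = 42.4 − 113.022 + 324.72 − 65.007 = 189.091.
∂Q/∂P_r = −2.33, so E_xy = -2.33·(27.9/189.091) ≈ -0.344.
E_xy < 0: the goods are complements.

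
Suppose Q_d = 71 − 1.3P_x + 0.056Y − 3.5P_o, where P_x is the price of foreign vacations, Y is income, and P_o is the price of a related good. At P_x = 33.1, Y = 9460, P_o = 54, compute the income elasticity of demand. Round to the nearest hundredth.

1.44

At the given point, Q_d = 71 − 1.3(33.1) + 0.056(9460) − 3.5(54) = 71 − 43.03 + 529.76 − 189 = 368.73.
∂Q_d/∂Y = +0.056, so E_I = 0.056·(9460/368.73) ≈ 1.44.
E_I > 1: normal good (luxury).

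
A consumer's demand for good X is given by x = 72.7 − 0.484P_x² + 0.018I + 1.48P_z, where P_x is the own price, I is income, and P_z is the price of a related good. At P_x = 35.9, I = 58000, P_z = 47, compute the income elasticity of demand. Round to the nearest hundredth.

1.86

First evaluate x: 72.7 − 0.484(35.9)² + 0.018(58000) + 1.48(47) = 72.7 − 623.784 + 1044 + 69.56 = 562.476.
∂x/∂I = +0.018, so E_I = 0.018·(58000/562.476) ≈ 1.86.
E_I > 1: normal good (luxury).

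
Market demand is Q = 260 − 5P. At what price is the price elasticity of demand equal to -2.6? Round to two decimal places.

37.56

Set −bP/(a − bP) = −2.6 ⇒ bP = 2.6(a − bP) ⇒ bP(1+2.6) = 2.6·a.
P = 2.6·260/(5·3.6) ≈ 37.56.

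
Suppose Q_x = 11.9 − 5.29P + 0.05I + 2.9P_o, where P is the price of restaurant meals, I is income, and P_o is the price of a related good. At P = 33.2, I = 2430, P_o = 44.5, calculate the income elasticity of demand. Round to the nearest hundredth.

First evaluate Q_x: 11.9 − 5.29(33.2) + 0.05(2430) + 2.9(44.5) = 11.9 − 175.628 + 121.5 + 129.05 = 86.822.
∂Q_x/∂I = +0.05, so E_I = 0.05·(2430/86.822) ≈ 1.40.
E_I > 1: normal good (luxury).

1.40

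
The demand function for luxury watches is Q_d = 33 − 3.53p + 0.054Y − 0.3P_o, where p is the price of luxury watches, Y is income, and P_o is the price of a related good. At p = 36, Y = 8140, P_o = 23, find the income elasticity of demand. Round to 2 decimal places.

First evaluate Q_d: 33 − 3.53(36) + 0.054(8140) − 0.3(23) = 33 − 127.08 + 439.56 − 6.9 = 338.58.
∂Q_d/∂Y = +0.054, so E_I = 0.054·(8140/338.58) ≈ 1.30.
E_I > 1: normal good (luxury).

1.30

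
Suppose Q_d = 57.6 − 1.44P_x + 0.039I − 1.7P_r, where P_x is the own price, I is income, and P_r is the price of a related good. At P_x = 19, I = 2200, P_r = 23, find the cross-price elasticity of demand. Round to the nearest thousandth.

Q_d = 57.6 − 1.44(19) + 0.039(2200) − 1.7(23) = 57.6 − 27.36 + 85.8 − 39.1 = 76.94.
∂Q_d/∂P_r = −1.7, so E_xy = -1.7·(23/76.94) ≈ -0.508.
E_xy < 0: the goods are complements.

-0.508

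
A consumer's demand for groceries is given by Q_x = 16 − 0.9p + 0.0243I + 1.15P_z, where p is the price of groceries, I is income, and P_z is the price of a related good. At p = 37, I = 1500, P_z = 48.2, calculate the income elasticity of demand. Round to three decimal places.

0.489

First evaluate Q_x: 16 − 0.9(37) + 0.0243(1500) + 1.15(48.2) = 16 − 33.3 + 36.45 + 55.43 = 74.58.
∂Q_x/∂I = +0.0243, so E_I = 0.0243·(1500/74.58) ≈ 0.489.
E_I ∈ (0,1): normal good (necessity).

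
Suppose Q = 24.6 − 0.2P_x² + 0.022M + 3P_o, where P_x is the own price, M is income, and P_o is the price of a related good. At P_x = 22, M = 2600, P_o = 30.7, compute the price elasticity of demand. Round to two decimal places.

-2.51

Evaluating quantity at (P_x, M, P_o) gives Q = 24.6 − 0.2(22)² + 0.022(2600) + 3(30.7) = 24.6 − 96.8 + 57.2 + 92.1 = 77.1.
∂Q/∂P_x = −2·0.2·P_x = -8.8, so E_p = -8.8·(22/77.1) ≈ -2.51.
|E_p| > 1: demand is elastic.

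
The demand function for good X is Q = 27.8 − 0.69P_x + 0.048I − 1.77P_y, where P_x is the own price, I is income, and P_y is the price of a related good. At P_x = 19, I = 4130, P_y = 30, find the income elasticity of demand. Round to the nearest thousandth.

1.240

Substituting, Q = 27.8 − 0.69(19) + 0.048(4130) − 1.77(30) = 27.8 − 13.11 + 198.24 − 53.1 = 159.83.
∂Q/∂I = +0.048, so E_I = 0.048·(4130/159.83) ≈ 1.240.
E_I > 1: normal good (luxury).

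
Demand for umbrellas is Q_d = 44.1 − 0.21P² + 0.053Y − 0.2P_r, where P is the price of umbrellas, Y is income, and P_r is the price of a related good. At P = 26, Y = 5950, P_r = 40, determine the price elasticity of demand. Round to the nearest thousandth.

Substituting, Q_d = 44.1 − 0.21(26)² + 0.053(5950) − 0.2(40) = 44.1 − 141.96 + 315.35 − 8 = 209.49.
∂Q_d/∂P = −2·0.21·P = -10.92, so E_p = -10.92·(26/209.49) ≈ -1.355.
|E_p| > 1: demand is elastic.

-1.355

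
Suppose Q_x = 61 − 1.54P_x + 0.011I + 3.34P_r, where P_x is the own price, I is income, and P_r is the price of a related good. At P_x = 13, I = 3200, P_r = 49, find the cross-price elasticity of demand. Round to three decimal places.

0.682

Substituting, Q_x = 61 − 1.54(13) + 0.011(3200) + 3.34(49) = 61 − 20.02 + 35.2 + 163.66 = 239.84.
∂Q_x/∂P_r = +3.34, so E_xy = 3.34·(49/239.84) ≈ 0.682.
E_xy > 0: the goods are substitutes.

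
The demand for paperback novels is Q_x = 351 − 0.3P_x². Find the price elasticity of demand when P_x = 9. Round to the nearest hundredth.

-0.15

At P_x = 9, Q_x = 326.7.
dQ_x/dP_x = −2·0.3·P_x = −5.4.
Point elasticity E = (dQ_x/dP_x)·(P_x/Q_x) = -5.4 × 9/326.7 ≈ -0.15.
|E| < 1, so demand is inelastic at this price.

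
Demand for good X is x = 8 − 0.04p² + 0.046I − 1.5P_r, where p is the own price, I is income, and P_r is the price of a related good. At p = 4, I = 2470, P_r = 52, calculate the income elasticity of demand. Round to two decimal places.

First evaluate x: 8 − 0.04(4)² + 0.046(2470) − 1.5(52) = 8 − 0.64 + 113.62 − 78 = 42.98.
∂x/∂I = +0.046, so E_I = 0.046·(2470/42.98) ≈ 2.64.
E_I > 1: normal good (luxury).

2.64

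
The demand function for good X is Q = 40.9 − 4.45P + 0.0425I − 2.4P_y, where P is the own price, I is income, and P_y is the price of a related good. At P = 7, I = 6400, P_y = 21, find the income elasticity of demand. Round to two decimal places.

1.18

At the given point, Q = 40.9 − 4.45(7) + 0.0425(6400) − 2.4(21) = 40.9 − 31.15 + 272 − 50.4 = 231.35.
∂Q/∂I = +0.0425, so E_I = 0.0425·(6400/231.35) ≈ 1.18.
E_I > 1: normal good (luxury).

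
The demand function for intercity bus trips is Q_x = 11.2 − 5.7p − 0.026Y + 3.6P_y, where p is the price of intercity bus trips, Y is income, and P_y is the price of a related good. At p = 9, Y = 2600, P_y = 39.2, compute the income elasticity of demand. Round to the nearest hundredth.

-2.02

First evaluate Q_x: 11.2 − 5.7(9) − 0.026(2600) + 3.6(39.2) = 11.2 − 51.3 − 67.6 + 141.12 = 33.42.
∂Q_x/∂Y = −0.026, so E_I = -0.026·(2600/33.42) ≈ -2.02.
E_I < 0: inferior good.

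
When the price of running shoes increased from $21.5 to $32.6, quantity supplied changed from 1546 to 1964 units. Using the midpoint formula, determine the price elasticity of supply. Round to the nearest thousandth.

0.580

%ΔQ = (1964 − 1546)/[(1546 + 1964)/2] = 418/1755 ≈ 0.2382.
%ΔP = (32.6 − 21.5)/[(21.5 + 32.6)/2] = 11.1/27.05 ≈ 0.4104.
Arc elasticity E = %ΔQ/%ΔP ≈ 0.2382/0.4104 ≈ 0.580.
|E| < 1: supply is inelastic over this range.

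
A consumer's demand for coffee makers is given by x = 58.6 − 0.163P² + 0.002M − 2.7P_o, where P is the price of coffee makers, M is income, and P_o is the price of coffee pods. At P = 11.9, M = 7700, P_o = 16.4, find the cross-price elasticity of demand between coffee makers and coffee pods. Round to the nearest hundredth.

Substituting, x = 58.6 − 0.163(11.9)² + 0.002(7700) − 2.7(16.4) = 58.6 − 23.0824 + 15.4 − 44.28 = 6.6376.
∂x/∂P_o = −2.7, so E_xy = -2.7·(16.4/6.6376) ≈ -6.67.
E_xy < 0: the goods are complements.

-6.67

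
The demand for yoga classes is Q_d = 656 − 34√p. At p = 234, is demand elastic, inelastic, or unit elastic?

elastic

At p = 234, Q_d = 135.9.
dQ_d/dp = −34/(2√p) = −34/(2·15.2971).
Point elasticity E = (dQ_d/dp)·(p/Q_d) = -1.1113 × 234/135.9 ≈ -1.914.
|E| ≈ 1.914 > 1, so demand is elastic.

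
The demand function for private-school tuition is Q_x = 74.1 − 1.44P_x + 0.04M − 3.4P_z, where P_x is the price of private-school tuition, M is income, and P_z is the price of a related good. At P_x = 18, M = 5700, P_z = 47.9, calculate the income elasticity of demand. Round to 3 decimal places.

At the given point, Q_x = 74.1 − 1.44(18) + 0.04(5700) − 3.4(47.9) = 74.1 − 25.92 + 228 − 162.86 = 113.32.
∂Q_x/∂M = +0.04, so E_I = 0.04·(5700/113.32) ≈ 2.012.
E_I > 1: normal good (luxury).

2.012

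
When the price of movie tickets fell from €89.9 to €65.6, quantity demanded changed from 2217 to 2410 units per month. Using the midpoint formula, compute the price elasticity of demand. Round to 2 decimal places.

%Δq = (2410 − 2217)/[(2217 + 2410)/2] = 193/2313.5 ≈ 0.0834.
%Δp = (65.6 − 89.9)/[(89.9 + 65.6)/2] = -24.3/77.75 ≈ -0.3125.
Arc elasticity E = %Δq/%Δp ≈ 0.0834/-0.3125 ≈ -0.27.
|E| < 1: demand is inelastic over this range.

-0.27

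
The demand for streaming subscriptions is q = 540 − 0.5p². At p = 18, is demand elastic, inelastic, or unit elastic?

inelastic

At p = 18, q = 378.
dq/dp = −2·0.5·p = −18.
Point elasticity E = (dq/dp)·(p/q) = -18 × 18/378 ≈ -0.857.
|E| ≈ 0.857 < 1, so demand is inelastic.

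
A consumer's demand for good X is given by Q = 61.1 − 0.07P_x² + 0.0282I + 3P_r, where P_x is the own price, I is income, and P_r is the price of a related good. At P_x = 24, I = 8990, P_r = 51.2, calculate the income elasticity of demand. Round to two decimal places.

Evaluating quantity at (P_x, I, P_r) gives Q = 61.1 − 0.07(24)² + 0.0282(8990) + 3(51.2) = 61.1 − 40.32 + 253.518 + 153.6 = 427.898.
∂Q/∂I = +0.0282, so E_I = 0.0282·(8990/427.898) ≈ 0.59.
E_I ∈ (0,1): normal good (necessity).

0.59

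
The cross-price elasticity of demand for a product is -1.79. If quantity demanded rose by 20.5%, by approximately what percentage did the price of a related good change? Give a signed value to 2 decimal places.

%ΔQ ≈ E × %ΔP_y ⇒ %ΔP_y = %ΔQ / E = (20.5%)/(-1.79) ≈ -11.45%.

-11.45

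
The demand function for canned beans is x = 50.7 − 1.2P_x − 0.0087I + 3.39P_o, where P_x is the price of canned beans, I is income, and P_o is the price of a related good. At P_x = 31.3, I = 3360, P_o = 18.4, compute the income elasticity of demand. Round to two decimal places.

Substituting, x = 50.7 − 1.2(31.3) − 0.0087(3360) + 3.39(18.4) = 50.7 − 37.56 − 29.232 + 62.376 = 46.284.
∂x/∂I = −0.0087, so E_I = -0.0087·(3360/46.284) ≈ -0.63.
E_I < 0: inferior good.

-0.63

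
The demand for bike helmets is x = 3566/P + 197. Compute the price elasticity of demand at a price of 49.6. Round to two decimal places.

At P = 49.6, x = 268.8952.
dx/dP = −3566/P² = −1.4495.
Point elasticity E = (dx/dP)·(P/x) = -1.4495 × 49.6/268.8952 ≈ -0.27.
|E| < 1, so demand is inelastic at this price.

-0.27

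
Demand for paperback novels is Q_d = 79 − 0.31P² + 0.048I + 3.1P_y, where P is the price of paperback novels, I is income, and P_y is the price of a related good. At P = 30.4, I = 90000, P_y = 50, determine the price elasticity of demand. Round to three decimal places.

-0.134

Q_d = 79 − 0.31(30.4)² + 0.048(90000) + 3.1(50) = 79 − 286.4896 + 4320 + 155 = 4267.5104.
∂Q_d/∂P = −2·0.31·P = -18.848, so E_p = -18.848·(30.4/4267.5104) ≈ -0.134.
|E_p| < 1: demand is inelastic.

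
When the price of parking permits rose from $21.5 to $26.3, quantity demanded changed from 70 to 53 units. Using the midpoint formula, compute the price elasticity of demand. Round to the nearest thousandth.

-1.376

%ΔQ = (53 − 70)/[(70 + 53)/2] = -17/61.5 ≈ -0.2764.
%Δp = (26.3 − 21.5)/[(21.5 + 26.3)/2] = 4.8/23.9 ≈ 0.2008.
Arc elasticity E = %ΔQ/%Δp ≈ -0.2764/0.2008 ≈ -1.376.
|E| > 1: demand is elastic over this range.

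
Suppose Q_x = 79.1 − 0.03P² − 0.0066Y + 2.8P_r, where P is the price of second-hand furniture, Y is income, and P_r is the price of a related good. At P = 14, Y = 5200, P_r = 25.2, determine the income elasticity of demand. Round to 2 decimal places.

-0.31

Evaluating quantity at (P, Y, P_r) gives Q_x = 79.1 − 0.03(14)² − 0.0066(5200) + 2.8(25.2) = 79.1 − 5.88 − 34.32 + 70.56 = 109.46.
∂Q_x/∂Y = −0.0066, so E_I = -0.0066·(5200/109.46) ≈ -0.31.
E_I < 0: inferior good.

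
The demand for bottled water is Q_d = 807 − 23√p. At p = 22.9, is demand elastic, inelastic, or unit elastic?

At p = 22.9, Q_d = 696.9359.
dQ_d/dp = −23/(2√p) = −23/(2·4.7854).
Point elasticity E = (dQ_d/dp)·(p/Q_d) = -2.4031 × 22.9/696.9359 ≈ -0.079.
|E| ≈ 0.079 < 1, so demand is inelastic.

inelastic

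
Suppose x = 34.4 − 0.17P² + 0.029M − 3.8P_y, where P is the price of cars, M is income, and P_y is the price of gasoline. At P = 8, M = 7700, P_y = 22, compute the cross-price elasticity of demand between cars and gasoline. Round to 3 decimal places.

-0.512

Substituting, x = 34.4 − 0.17(8)² + 0.029(7700) − 3.8(22) = 34.4 − 10.88 + 223.3 − 83.6 = 163.22.
∂x/∂P_y = −3.8, so E_xy = -3.8·(22/163.22) ≈ -0.512.
E_xy < 0: the goods are complements.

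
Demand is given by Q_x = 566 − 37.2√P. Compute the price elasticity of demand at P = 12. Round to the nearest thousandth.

-0.147

At P = 12, Q_x = 437.1354.
dQ_x/dP = −37.2/(2√P) = −37.2/(2·3.4641).
Point elasticity E = (dQ_x/dP)·(P/Q_x) = -5.3694 × 12/437.1354 ≈ -0.147.
|E| < 1, so demand is inelastic at this price.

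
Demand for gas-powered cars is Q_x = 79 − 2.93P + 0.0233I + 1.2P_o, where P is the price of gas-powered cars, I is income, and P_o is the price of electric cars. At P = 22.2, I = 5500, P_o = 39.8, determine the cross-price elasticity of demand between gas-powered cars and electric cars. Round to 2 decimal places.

First evaluate Q_x: 79 − 2.93(22.2) + 0.0233(5500) + 1.2(39.8) = 79 − 65.046 + 128.15 + 47.76 = 189.864.
∂Q_x/∂P_o = +1.2, so E_xy = 1.2·(39.8/189.864) ≈ 0.25.
E_xy > 0: the goods are substitutes.

0.25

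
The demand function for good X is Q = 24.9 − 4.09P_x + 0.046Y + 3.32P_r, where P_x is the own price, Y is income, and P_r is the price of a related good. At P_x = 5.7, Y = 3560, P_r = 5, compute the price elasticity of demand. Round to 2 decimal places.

Evaluating quantity at (P_x, Y, P_r) gives Q = 24.9 − 4.09(5.7) + 0.046(3560) + 3.32(5) = 24.9 − 23.313 + 163.76 + 16.6 = 181.947.
∂Q/∂P_x = −4.09, so E_p = (−4.09)·(5.7/181.947) ≈ -0.13.
|E_p| < 1: demand is inelastic.

-0.13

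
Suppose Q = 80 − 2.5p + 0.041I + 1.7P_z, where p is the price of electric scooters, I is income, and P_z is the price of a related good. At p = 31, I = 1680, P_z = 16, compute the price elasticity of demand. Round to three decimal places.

-0.786

Evaluating quantity at (p, I, P_z) gives Q = 80 − 2.5(31) + 0.041(1680) + 1.7(16) = 80 − 77.5 + 68.88 + 27.2 = 98.58.
∂Q/∂p = −2.5, so E_p = (−2.5)·(31/98.58) ≈ -0.786.
|E_p| < 1: demand is inelastic.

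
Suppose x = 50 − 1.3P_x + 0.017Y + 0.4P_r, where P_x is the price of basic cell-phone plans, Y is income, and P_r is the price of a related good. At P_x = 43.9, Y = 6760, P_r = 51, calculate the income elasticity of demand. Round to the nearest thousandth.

0.896

First evaluate x: 50 − 1.3(43.9) + 0.017(6760) + 0.4(51) = 50 − 57.07 + 114.92 + 20.4 = 128.25.
∂x/∂Y = +0.017, so E_I = 0.017·(6760/128.25) ≈ 0.896.
E_I ∈ (0,1): normal good (necessity).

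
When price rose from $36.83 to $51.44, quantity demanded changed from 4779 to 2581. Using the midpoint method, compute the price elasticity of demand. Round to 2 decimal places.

%Δq = (2581 − 4779)/[(4779 + 2581)/2] = -2198/3680 ≈ -0.5973.
%Δp = (51.44 − 36.83)/[(36.83 + 51.44)/2] = 14.61/44.135 ≈ 0.3310.
Arc elasticity E = %Δq/%Δp ≈ -0.5973/0.3310 ≈ -1.80.
|E| > 1: demand is elastic over this range.

-1.80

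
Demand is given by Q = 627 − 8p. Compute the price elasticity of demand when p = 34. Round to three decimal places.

-0.766

At p = 34, Q = 355.
dQ/dp = −8.
Point elasticity E = (dQ/dp)·(p/Q) = -8 × 34/355 ≈ -0.766.
|E| < 1, so demand is inelastic at this price.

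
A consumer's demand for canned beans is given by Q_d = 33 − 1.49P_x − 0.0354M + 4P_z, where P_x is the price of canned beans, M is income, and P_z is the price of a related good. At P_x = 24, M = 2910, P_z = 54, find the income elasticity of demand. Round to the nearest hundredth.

Q_d = 33 − 1.49(24) − 0.0354(2910) + 4(54) = 33 − 35.76 − 103.014 + 216 = 110.226.
∂Q_d/∂M = −0.0354, so E_I = -0.0354·(2910/110.226) ≈ -0.93.
E_I < 0: inferior good.

-0.93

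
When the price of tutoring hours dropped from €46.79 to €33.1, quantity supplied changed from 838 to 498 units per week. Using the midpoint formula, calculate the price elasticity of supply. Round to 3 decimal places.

%Δq = (498 − 838)/[(838 + 498)/2] = -340/668 ≈ -0.5090.
%ΔP = (33.1 − 46.79)/[(46.79 + 33.1)/2] = -13.69/39.945 ≈ -0.3427.
Arc elasticity E = %Δq/%ΔP ≈ -0.5090/-0.3427 ≈ 1.485.
|E| > 1: supply is elastic over this range.

1.485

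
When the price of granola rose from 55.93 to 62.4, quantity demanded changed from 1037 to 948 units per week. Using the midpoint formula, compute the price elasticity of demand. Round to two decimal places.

-0.82

%ΔQ = (948 − 1037)/[(1037 + 948)/2] = -89/992.5 ≈ -0.0897.
%ΔP = (62.4 − 55.93)/[(55.93 + 62.4)/2] = 6.47/59.165 ≈ 0.1094.
Arc elasticity E = %ΔQ/%ΔP ≈ -0.0897/0.1094 ≈ -0.82.
|E| < 1: demand is inelastic over this range.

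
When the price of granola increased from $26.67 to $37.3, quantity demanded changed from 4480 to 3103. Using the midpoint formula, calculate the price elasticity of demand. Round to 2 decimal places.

%ΔQ = (3103 − 4480)/[(4480 + 3103)/2] = -1377/3791.5 ≈ -0.3632.
%ΔP = (37.3 − 26.67)/[(26.67 + 37.3)/2] = 10.63/31.985 ≈ 0.3323.
Arc elasticity E = %ΔQ/%ΔP ≈ -0.3632/0.3323 ≈ -1.09.
|E| > 1: demand is elastic over this range.

-1.09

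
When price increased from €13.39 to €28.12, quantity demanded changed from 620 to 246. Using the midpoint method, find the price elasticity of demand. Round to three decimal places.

%Δq = (246 − 620)/[(620 + 246)/2] = -374/433 ≈ -0.8637.
%Δp = (28.12 − 13.39)/[(13.39 + 28.12)/2] = 14.73/20.755 ≈ 0.7097.
Arc elasticity E = %Δq/%Δp ≈ -0.8637/0.7097 ≈ -1.217.
|E| > 1: demand is elastic over this range.

-1.217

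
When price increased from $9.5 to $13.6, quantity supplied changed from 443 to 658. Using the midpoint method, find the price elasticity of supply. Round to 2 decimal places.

%Δq = (658 − 443)/[(443 + 658)/2] = 215/550.5 ≈ 0.3906.
%ΔP = (13.6 − 9.5)/[(9.5 + 13.6)/2] = 4.1/11.55 ≈ 0.3550.
Arc elasticity E = %Δq/%ΔP ≈ 0.3906/0.3550 ≈ 1.10.
|E| > 1: supply is elastic over this range.

1.10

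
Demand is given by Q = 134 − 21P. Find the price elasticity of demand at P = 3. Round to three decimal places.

-0.887

At P = 3, Q = 71.
dQ/dP = −21.
Point elasticity E = (dQ/dP)·(P/Q) = -21 × 3/71 ≈ -0.887.
|E| < 1, so demand is inelastic at this price.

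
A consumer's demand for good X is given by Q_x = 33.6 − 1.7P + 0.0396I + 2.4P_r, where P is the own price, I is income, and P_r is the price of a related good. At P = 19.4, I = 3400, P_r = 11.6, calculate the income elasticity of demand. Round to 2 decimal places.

0.83

Evaluating quantity at (P, I, P_r) gives Q_x = 33.6 − 1.7(19.4) + 0.0396(3400) + 2.4(11.6) = 33.6 − 32.98 + 134.64 + 27.84 = 163.1.
∂Q_x/∂I = +0.0396, so E_I = 0.0396·(3400/163.1) ≈ 0.83.
E_I ∈ (0,1): normal good (necessity).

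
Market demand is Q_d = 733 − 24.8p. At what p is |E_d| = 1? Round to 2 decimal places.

14.78

For linear demand Q_d = a − bp, E = −bp/(a − bp). |E| = 1 ⇒ bp = a − bp ⇒ p = a/(2b).
p = 733/(2·24.8) ≈ 14.78.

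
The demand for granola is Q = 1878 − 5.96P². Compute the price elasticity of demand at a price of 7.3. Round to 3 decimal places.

At P = 7.3, Q = 1560.3916.
dQ/dP = −2·5.96·P = −87.016.
Point elasticity E = (dQ/dP)·(P/Q) = -87.016 × 7.3/1560.3916 ≈ -0.407.
|E| < 1, so demand is inelastic at this price.

-0.407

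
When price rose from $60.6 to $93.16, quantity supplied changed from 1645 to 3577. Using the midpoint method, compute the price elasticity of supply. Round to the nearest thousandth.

%Δq = (3577 − 1645)/[(1645 + 3577)/2] = 1932/2611 ≈ 0.7399.
%ΔP = (93.16 − 60.6)/[(60.6 + 93.16)/2] = 32.56/76.88 ≈ 0.4235.
Arc elasticity E = %Δq/%ΔP ≈ 0.7399/0.4235 ≈ 1.747.
|E| > 1: supply is elastic over this range.

1.747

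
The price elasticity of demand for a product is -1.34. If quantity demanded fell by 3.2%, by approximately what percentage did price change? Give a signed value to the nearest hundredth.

2.39

%ΔQ ≈ E × %ΔP ⇒ %ΔP = %ΔQ / E = (-3.2%)/(-1.34) ≈ 2.39%.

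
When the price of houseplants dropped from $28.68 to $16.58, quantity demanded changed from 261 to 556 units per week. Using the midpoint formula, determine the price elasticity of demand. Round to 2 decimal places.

-1.35

%Δq = (556 − 261)/[(261 + 556)/2] = 295/408.5 ≈ 0.7222.
%ΔP = (16.58 − 28.68)/[(28.68 + 16.58)/2] = -12.1/22.63 ≈ -0.5347.
Arc elasticity E = %Δq/%ΔP ≈ 0.7222/-0.5347 ≈ -1.35.
|E| > 1: demand is elastic over this range.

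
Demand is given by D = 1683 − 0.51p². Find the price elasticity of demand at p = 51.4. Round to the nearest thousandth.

At p = 51.4, D = 335.6004.
dD/dp = −2·0.51·p = −52.428.
Point elasticity E = (dD/dp)·(p/D) = -52.428 × 51.4/335.6004 ≈ -8.030.
|E| > 1, so demand is elastic at this price.

-8.030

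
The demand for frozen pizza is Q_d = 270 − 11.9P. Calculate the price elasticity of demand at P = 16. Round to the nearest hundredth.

-2.39

At P = 16, Q_d = 79.6.
dQ_d/dP = −11.9.
Point elasticity E = (dQ_d/dP)·(P/Q_d) = -11.9 × 16/79.6 ≈ -2.39.
|E| > 1, so demand is elastic at this price.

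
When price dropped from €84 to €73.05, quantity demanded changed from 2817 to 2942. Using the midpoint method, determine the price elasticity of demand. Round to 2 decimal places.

%Δq = (2942 − 2817)/[(2817 + 2942)/2] = 125/2879.5 ≈ 0.0434.
%Δp = (73.05 − 84)/[(84 + 73.05)/2] = -10.95/78.525 ≈ -0.1394.
Arc elasticity E = %Δq/%Δp ≈ 0.0434/-0.1394 ≈ -0.31.
|E| < 1: demand is inelastic over this range.

-0.31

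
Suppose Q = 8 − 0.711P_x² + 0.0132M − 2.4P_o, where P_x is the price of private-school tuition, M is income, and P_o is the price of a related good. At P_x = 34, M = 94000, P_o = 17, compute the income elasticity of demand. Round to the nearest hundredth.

3.21

Evaluating quantity at (P_x, M, P_o) gives Q = 8 − 0.711(34)² + 0.0132(94000) − 2.4(17) = 8 − 821.916 + 1240.8 − 40.8 = 386.084.
∂Q/∂M = +0.0132, so E_I = 0.0132·(94000/386.084) ≈ 3.21.
E_I > 1: normal good (luxury).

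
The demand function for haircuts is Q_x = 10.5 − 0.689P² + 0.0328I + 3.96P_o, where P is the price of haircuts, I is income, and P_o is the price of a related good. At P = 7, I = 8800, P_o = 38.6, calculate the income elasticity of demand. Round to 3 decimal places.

0.690

Evaluating quantity at (P, I, P_o) gives Q_x = 10.5 − 0.689(7)² + 0.0328(8800) + 3.96(38.6) = 10.5 − 33.761 + 288.64 + 152.856 = 418.235.
∂Q_x/∂I = +0.0328, so E_I = 0.0328·(8800/418.235) ≈ 0.690.
E_I ∈ (0,1): normal good (necessity).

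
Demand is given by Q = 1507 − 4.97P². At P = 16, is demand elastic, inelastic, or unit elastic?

elastic

At P = 16, Q = 234.68.
dQ/dP = −2·4.97·P = −159.04.
Point elasticity E = (dQ/dP)·(P/Q) = -159.04 × 16/234.68 ≈ -10.843.
|E| ≈ 10.843 > 1, so demand is elastic.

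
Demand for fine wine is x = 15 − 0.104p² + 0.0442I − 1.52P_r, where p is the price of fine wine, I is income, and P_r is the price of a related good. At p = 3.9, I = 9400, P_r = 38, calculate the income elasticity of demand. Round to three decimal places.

x = 15 − 0.104(3.9)² + 0.0442(9400) − 1.52(38) = 15 − 1.5818 + 415.48 − 57.76 = 371.1382.
∂x/∂I = +0.0442, so E_I = 0.0442·(9400/371.1382) ≈ 1.119.
E_I > 1: normal good (luxury).

1.119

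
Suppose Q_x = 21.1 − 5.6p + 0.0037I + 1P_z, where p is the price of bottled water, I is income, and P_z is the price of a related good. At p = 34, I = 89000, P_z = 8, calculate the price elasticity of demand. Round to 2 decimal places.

-1.13

At the given point, Q_x = 21.1 − 5.6(34) + 0.0037(89000) + 1(8) = 21.1 − 190.4 + 329.3 + 8 = 168.
∂Q_x/∂p = −5.6, so E_p = (−5.6)·(34/168) ≈ -1.13.
|E_p| > 1: demand is elastic.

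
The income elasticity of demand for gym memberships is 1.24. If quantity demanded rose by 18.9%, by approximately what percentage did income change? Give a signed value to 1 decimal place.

15.2

%ΔQ ≈ E × %ΔI ⇒ %ΔI = %ΔQ / E = (18.9%)/(1.24) ≈ 15.2%.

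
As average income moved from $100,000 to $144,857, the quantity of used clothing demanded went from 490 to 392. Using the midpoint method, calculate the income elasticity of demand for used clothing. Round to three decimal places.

%ΔQ = (392 − 490)/[(490+392)/2] = -98/441 ≈ -0.2222.
%ΔI = (144,857 − 100,000)/[(100,000+144,857)/2] = 44857/122428.5 ≈ 0.3664.
E_I = %ΔQ/%ΔI ≈ -0.607.
E_I < 0: inferior good.

-0.607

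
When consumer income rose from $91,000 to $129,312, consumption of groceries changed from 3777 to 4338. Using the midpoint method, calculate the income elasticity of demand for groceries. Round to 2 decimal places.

%ΔQ = (4338 − 3777)/[(3777+4338)/2] = 561/4057.5 ≈ 0.1383.
%ΔM = (129,312 − 91,000)/[(91,000+129,312)/2] = 38312/110156 ≈ 0.3478.
E_I = %ΔQ/%ΔM ≈ 0.40.
E_I ∈ (0,1): normal good (necessity).

0.40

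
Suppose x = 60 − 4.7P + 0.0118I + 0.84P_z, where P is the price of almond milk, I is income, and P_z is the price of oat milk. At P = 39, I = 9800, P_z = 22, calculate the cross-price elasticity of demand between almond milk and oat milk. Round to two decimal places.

1.71

Substituting, x = 60 − 4.7(39) + 0.0118(9800) + 0.84(22) = 60 − 183.3 + 115.64 + 18.48 = 10.82.
∂x/∂P_z = +0.84, so E_xy = 0.84·(22/10.82) ≈ 1.71.
E_xy > 0: the goods are substitutes.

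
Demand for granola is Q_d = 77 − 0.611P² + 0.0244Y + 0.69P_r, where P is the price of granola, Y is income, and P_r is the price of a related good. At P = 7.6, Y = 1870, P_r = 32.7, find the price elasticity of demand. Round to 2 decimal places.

-0.64

First evaluate Q_d: 77 − 0.611(7.6)² + 0.0244(1870) + 0.69(32.7) = 77 − 35.2914 + 45.628 + 22.563 = 109.8996.
∂Q_d/∂P = −2·0.611·P = -9.2872, so E_p = -9.2872·(7.6/109.8996) ≈ -0.64.
|E_p| < 1: demand is inelastic.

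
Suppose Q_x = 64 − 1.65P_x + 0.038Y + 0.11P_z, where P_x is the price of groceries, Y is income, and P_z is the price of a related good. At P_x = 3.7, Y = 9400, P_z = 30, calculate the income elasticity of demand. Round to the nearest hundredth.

Q_x = 64 − 1.65(3.7) + 0.038(9400) + 0.11(30) = 64 − 6.105 + 357.2 + 3.3 = 418.395.
∂Q_x/∂Y = +0.038, so E_I = 0.038·(9400/418.395) ≈ 0.85.
E_I ∈ (0,1): normal good (necessity).

0.85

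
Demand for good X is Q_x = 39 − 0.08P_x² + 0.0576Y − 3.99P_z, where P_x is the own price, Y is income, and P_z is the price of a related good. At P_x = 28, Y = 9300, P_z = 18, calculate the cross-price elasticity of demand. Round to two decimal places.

-0.16

First evaluate Q_x: 39 − 0.08(28)² + 0.0576(9300) − 3.99(18) = 39 − 62.72 + 535.68 − 71.82 = 440.14.
∂Q_x/∂P_z = −3.99, so E_xy = -3.99·(18/440.14) ≈ -0.16.
E_xy < 0: the goods are complements.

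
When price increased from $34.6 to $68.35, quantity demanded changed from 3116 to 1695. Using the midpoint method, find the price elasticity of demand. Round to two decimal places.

%ΔQ = (1695 − 3116)/[(3116 + 1695)/2] = -1421/2405.5 ≈ -0.5907.
%Δp = (68.35 − 34.6)/[(34.6 + 68.35)/2] = 33.75/51.475 ≈ 0.6557.
Arc elasticity E = %ΔQ/%Δp ≈ -0.5907/0.6557 ≈ -0.90.
|E| < 1: demand is inelastic over this range.

-0.90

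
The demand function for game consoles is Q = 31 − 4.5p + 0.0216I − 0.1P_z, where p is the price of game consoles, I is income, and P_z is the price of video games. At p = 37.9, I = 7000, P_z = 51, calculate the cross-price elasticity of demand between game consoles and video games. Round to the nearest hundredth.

-0.78

First evaluate Q: 31 − 4.5(37.9) + 0.0216(7000) − 0.1(51) = 31 − 170.55 + 151.2 − 5.1 = 6.55.
∂Q/∂P_z = −0.1, so E_xy = -0.1·(51/6.55) ≈ -0.78.
E_xy < 0: the goods are complements.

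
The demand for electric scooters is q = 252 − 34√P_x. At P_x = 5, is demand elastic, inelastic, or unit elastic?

inelastic

At P_x = 5, q = 175.9737.
dq/dP_x = −34/(2√P_x) = −34/(2·2.2361).
Point elasticity E = (dq/dP_x)·(P_x/q) = -7.6026 × 5/175.9737 ≈ -0.216.
|E| ≈ 0.216 < 1, so demand is inelastic.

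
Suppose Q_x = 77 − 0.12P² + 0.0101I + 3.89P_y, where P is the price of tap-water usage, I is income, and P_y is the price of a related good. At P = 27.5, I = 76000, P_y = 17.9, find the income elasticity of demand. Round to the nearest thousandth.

0.932

At the given point, Q_x = 77 − 0.12(27.5)² + 0.0101(76000) + 3.89(17.9) = 77 − 90.75 + 767.6 + 69.631 = 823.481.
∂Q_x/∂I = +0.0101, so E_I = 0.0101·(76000/823.481) ≈ 0.932.
E_I ∈ (0,1): normal good (necessity).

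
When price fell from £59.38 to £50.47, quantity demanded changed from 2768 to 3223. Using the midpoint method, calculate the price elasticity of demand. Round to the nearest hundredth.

-0.94

%Δq = (3223 − 2768)/[(2768 + 3223)/2] = 455/2995.5 ≈ 0.1519.
%Δp = (50.47 − 59.38)/[(59.38 + 50.47)/2] = -8.91/54.925 ≈ -0.1622.
Arc elasticity E = %Δq/%Δp ≈ 0.1519/-0.1622 ≈ -0.94.
|E| < 1: demand is inelastic over this range.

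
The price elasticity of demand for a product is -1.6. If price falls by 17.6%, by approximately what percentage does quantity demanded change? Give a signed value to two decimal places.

28.16

%ΔQ ≈ E × %ΔP = (-1.6) × (-17.6%) = 28.16%.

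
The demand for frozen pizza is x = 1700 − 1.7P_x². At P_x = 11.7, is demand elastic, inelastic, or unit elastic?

inelastic

At P_x = 11.7, x = 1467.287.
dx/dP_x = −2·1.7·P_x = −39.78.
Point elasticity E = (dx/dP_x)·(P_x/x) = -39.78 × 11.7/1467.287 ≈ -0.317.
|E| ≈ 0.317 < 1, so demand is inelastic.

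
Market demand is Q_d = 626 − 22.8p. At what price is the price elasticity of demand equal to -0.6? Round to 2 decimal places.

Set −bp/(a − bp) = −0.6 ⇒ bp = 0.6(a − bp) ⇒ bp(1+0.6) = 0.6·a.
p = 0.6·626/(22.8·1.6) ≈ 10.30.

10.30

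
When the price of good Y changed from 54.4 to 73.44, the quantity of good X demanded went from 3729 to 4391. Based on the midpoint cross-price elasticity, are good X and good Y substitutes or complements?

%ΔQ_x = (4391 − 3729)/[(3729+4391)/2] = 662/4060 ≈ 0.1631.
%ΔP_y = (73.44 − 54.4)/[(54.4+73.44)/2] ≈ 0.2979.
E_xy = 0.1631/0.2979 ≈ 0.547.
E_xy > 0, so the goods are substitutes.

substitutes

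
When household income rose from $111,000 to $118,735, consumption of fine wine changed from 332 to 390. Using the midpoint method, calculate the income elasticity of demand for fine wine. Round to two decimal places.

2.39

%ΔQ = (390 − 332)/[(332+390)/2] = 58/361 ≈ 0.1607.
%ΔI = (118,735 − 111,000)/[(111,000+118,735)/2] = 7735/114867.5 ≈ 0.0673.
E_I = %ΔQ/%ΔI ≈ 2.39.
E_I > 1: normal good (luxury).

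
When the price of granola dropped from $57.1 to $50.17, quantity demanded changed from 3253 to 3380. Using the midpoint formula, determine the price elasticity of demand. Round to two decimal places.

-0.30

%Δq = (3380 − 3253)/[(3253 + 3380)/2] = 127/3316.5 ≈ 0.0383.
%ΔP = (50.17 − 57.1)/[(57.1 + 50.17)/2] = -6.93/53.635 ≈ -0.1292.
Arc elasticity E = %Δq/%ΔP ≈ 0.0383/-0.1292 ≈ -0.30.
|E| < 1: demand is inelastic over this range.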